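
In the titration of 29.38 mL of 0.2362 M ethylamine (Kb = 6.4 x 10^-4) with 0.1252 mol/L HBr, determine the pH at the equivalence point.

5.95

n(C2H5NH2) = 0.2362 x 0.02938 = 0.006940 mol; V(HBr) at equivalence = 0.006940/0.1252 = 0.05543 L.
At equivalence the base is fully converted to C2H5NH3+; total volume = 0.08481 L, so [C2H5NH3+] = 0.006940/0.08481 = 0.08183 M.
Ka(C2H5NH3+) = Kw/Kb = 1.0e-14 / 6.4 x 10^-4 = 1.56e-11.
[H^+] = sqrt(Ka x [C2H5NH3+]) = sqrt(1.56e-11 x 0.08183) = 1.13e-6 M.
pH = -log(1.13e-6) = 5.95.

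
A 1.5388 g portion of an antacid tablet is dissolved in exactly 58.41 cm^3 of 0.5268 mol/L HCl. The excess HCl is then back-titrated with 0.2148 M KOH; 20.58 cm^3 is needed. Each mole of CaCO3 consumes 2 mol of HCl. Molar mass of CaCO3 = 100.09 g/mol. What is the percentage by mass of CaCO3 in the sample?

85.7%

Total n(HCl) added = 0.5268 x 0.05841 = 0.03077 mol.
n(KOH) used = 0.2148 x 0.02058 = 0.004421 mol, which equals the excess n(HCl).
So n(HCl) consumed by the sample = 0.03077 - 0.004421 = 0.02635 mol.
n(CaCO3) = 0.02635 / 2 = 0.01317 mol.
mass CaCO3 = 0.01317 x 100.09 = 1.319 g, so %CaCO3 = 1.319/1.5388 x 100 = 85.7%.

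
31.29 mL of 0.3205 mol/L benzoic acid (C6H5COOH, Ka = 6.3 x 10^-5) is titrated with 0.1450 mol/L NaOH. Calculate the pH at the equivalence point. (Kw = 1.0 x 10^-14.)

8.60

n(C6H5COOH) = 0.3205 x 0.03129 = 0.01003 mol; V(NaOH) at equivalence = 0.01003/0.1450 = 0.06916 L.
At equivalence all the acid is converted to C6H5COO-; total volume = 0.03129 + 0.06916 = 0.1005 L, so [C6H5COO-] = 0.01003/0.1005 = 0.09983 M.
Kb = Kw/Ka = 1.0e-14 / 6.3 x 10^-5 = 1.59e-10.
[OH^-] = sqrt(Kb x [C6H5COO-]) = sqrt(1.59e-10 x 0.09983) = 3.98e-6 M.
pOH = 5.40, so pH = 14.00 - 5.40 = 8.60.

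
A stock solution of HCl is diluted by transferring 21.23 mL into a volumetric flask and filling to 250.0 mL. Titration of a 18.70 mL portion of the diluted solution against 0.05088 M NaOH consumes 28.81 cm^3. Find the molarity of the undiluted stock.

0.923 M

n(NaOH) = 0.05088 x 0.02881 = 0.001466 mol.
n(HCl) in the aliquot = 0.001466 mol.
[diluted HCl] = 0.001466 / 0.01870 = 0.07839 M.
Dilution factor = 250.0/21.23 = 11.78, so [stock] = 0.07839 x 11.78 = 0.923 M.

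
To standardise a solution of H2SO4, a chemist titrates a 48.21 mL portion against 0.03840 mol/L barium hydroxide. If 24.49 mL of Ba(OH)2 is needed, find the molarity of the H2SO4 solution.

n(Ba(OH)2) delivered = 0.03840 x 0.02449 = 0.0009404 mol.
For a 1:1 reaction, n(H2SO4) = 0.0009404 mol.
[H2SO4] = 0.0009404 mol / 0.04821 L = 0.0195 M.

0.0195 M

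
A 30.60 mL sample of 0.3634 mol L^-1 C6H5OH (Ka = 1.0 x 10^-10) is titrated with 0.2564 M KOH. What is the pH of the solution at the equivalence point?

11.59

n(C6H5OH) = 0.3634 x 0.03060 = 0.01112 mol; V(KOH) at equivalence = 0.01112/0.2564 = 0.04337 L.
At equivalence all the acid is converted to C6H5O-; total volume = 0.03060 + 0.04337 = 0.07397 L, so [C6H5O-] = 0.01112/0.07397 = 0.1503 M.
Kb = Kw/Ka = 1.0e-14 / 1.0 x 10^-10 = 0.000100.
[OH^-] = sqrt(Kb x [C6H5O-]) = sqrt(0.000100 x 0.1503) = 0.00388 M.
pOH = 2.41, so pH = 14.00 - 2.41 = 11.59.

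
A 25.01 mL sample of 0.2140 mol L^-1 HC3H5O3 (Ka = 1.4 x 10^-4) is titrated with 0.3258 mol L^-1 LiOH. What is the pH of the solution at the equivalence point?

8.48

n(HC3H5O3) = 0.2140 x 0.02501 = 0.005352 mol; V(LiOH) at equivalence = 0.005352/0.3258 = 0.01643 L.
At equivalence all the acid is converted to C3H5O3-; total volume = 0.02501 + 0.01643 = 0.04144 L, so [C3H5O3-] = 0.005352/0.04144 = 0.1292 M.
Kb = Kw/Ka = 1.0e-14 / 1.4 x 10^-4 = 7.14e-11.
[OH^-] = sqrt(Kb x [C3H5O3-]) = sqrt(7.14e-11 x 0.1292) = 3.04e-6 M.
pOH = 5.52, so pH = 14.00 - 5.52 = 8.48.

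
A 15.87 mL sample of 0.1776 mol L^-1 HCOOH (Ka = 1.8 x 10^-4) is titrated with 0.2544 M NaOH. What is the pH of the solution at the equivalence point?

8.38

n(HCOOH) = 0.1776 x 0.01587 = 0.002819 mol; V(NaOH) at equivalence = 0.002819/0.2544 = 0.01108 L.
At equivalence all the acid is converted to HCOO-; total volume = 0.01587 + 0.01108 = 0.02695 L, so [HCOO-] = 0.002819/0.02695 = 0.1046 M.
Kb = Kw/Ka = 1.0e-14 / 1.8 x 10^-4 = 5.56e-11.
[OH^-] = sqrt(Kb x [HCOO-]) = sqrt(5.56e-11 x 0.1046) = 2.41e-6 M.
pOH = 5.62, so pH = 14.00 - 5.62 = 8.38.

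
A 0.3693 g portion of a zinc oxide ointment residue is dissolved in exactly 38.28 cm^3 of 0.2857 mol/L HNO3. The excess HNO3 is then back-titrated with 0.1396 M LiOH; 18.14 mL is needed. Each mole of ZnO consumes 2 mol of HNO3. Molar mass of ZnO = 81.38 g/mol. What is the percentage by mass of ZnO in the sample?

92.6%

Total n(HNO3) added = 0.2857 x 0.03828 = 0.01094 mol.
n(LiOH) used = 0.1396 x 0.01814 = 0.002532 mol, which equals the excess n(HNO3).
So n(HNO3) consumed by the sample = 0.01094 - 0.002532 = 0.008404 mol.
n(ZnO) = 0.008404 / 2 = 0.004202 mol.
mass ZnO = 0.004202 x 81.38 = 0.3420 g, so %ZnO = 0.3420/0.3693 x 100 = 92.6%.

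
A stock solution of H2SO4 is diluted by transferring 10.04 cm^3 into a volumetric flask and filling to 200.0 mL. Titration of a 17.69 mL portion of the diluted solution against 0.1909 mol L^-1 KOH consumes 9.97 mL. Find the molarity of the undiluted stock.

1.07 M

n(KOH) = 0.1909 x 0.009970 = 0.001903 mol.
n(H2SO4) in the aliquot = 0.001903 x 1/2 = 0.0009516 mol.
[diluted H2SO4] = 0.0009516 / 0.01769 = 0.05380 M.
Dilution factor = 200.0/10.04 = 19.92, so [stock] = 0.05380 x 19.92 = 1.07 M.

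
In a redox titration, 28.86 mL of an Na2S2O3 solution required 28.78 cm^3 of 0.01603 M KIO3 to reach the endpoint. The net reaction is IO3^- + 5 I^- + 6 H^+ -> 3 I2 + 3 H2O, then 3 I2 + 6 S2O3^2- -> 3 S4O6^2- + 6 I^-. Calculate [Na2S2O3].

n(KIO3) = 0.01603 x 0.02878 = 0.0004613 mol.
From the balanced equation, 1 mol KIO3 reacts with 6 mol Na2S2O3, so n(Na2S2O3) = 0.0004613 x 6/1 = 0.002768 mol.
[Na2S2O3] = 0.002768 / 0.02886 L = 0.0959 M.

0.0959 M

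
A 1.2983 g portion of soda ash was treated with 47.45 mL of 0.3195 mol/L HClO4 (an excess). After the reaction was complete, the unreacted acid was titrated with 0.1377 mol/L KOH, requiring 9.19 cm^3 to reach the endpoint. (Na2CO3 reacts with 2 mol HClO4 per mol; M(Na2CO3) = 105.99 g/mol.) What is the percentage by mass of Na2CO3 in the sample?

Total n(HClO4) added = 0.3195 x 0.04745 = 0.01516 mol.
n(KOH) used = 0.1377 x 0.009190 = 0.001265 mol, which equals the excess n(HClO4).
So n(HClO4) consumed by the sample = 0.01516 - 0.001265 = 0.01389 mol.
n(Na2CO3) = 0.01389 / 2 = 0.006947 mol.
mass Na2CO3 = 0.006947 x 105.99 = 0.7364 g, so %Na2CO3 = 0.7364/1.2983 x 100 = 56.7%.

56.7%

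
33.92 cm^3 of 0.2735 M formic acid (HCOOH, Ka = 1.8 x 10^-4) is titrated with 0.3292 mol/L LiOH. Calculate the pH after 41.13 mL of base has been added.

12.75

n(acid) = 0.2735 x 0.03392 = 0.009277 mol; n(LiOH) added = 0.3292 x 0.04113 = 0.01354 mol.
Base is in excess by 0.01354 - 0.009277 = 0.004263 mol in a total volume of 0.07505 L.
[OH^-] = 0.004263/0.07505 = 0.05680 M, so pOH = 1.25 and pH = 14.00 - 1.25 = 12.75.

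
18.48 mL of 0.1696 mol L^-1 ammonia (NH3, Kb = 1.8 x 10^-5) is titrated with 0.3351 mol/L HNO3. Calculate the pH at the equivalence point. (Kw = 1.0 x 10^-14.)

n(NH3) = 0.1696 x 0.01848 = 0.003134 mol; V(HNO3) at equivalence = 0.003134/0.3351 = 0.009353 L.
At equivalence the base is fully converted to NH4+; total volume = 0.02783 L, so [NH4+] = 0.003134/0.02783 = 0.1126 M.
Ka(NH4+) = Kw/Kb = 1.0e-14 / 1.8 x 10^-5 = 5.56e-10.
[H^+] = sqrt(Ka x [NH4+]) = sqrt(5.56e-10 x 0.1126) = 7.91e-6 M.
pH = -log(7.91e-6) = 5.10.

5.10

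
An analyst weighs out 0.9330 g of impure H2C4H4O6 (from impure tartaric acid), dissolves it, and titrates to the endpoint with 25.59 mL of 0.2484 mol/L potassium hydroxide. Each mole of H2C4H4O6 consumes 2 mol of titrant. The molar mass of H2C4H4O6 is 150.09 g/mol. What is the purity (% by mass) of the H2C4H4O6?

51.1%

n(KOH) = 0.2484 x 0.02559 = 0.006357 mol.
n(H2C4H4O6) = 0.006357 / 2 = 0.003178 mol.
mass of H2C4H4O6 = 0.003178 x 150.09 = 0.4770 g.
% purity = 0.4770 / 0.9330 x 100 = 51.1%.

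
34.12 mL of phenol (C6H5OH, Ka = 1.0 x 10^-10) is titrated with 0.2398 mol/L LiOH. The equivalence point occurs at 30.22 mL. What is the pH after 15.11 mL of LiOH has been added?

15.11 mL is exactly half the equivalence volume (30.22/2), i.e. the half-equivalence point.
There, n(HA) = n(A^-), so pH = pKa = -log(1.0 x 10^-10) = 10.00.

10.00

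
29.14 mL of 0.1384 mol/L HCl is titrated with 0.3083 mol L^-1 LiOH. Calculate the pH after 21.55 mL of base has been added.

n(acid) = 0.1384 x 0.02914 = 0.004033 mol; n(LiOH) added = 0.3083 x 0.02155 = 0.006644 mol.
Base is in excess by 0.006644 - 0.004033 = 0.002611 mol in a total volume of 0.05069 L.
[OH^-] = 0.002611/0.05069 = 0.05151 M, so pOH = 1.29 and pH = 14.00 - 1.29 = 12.71.

12.71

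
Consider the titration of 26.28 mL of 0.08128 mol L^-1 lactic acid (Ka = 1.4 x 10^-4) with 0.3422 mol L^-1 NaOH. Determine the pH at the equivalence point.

8.34

n(HC3H5O3) = 0.08128 x 0.02628 = 0.002136 mol; V(NaOH) at equivalence = 0.002136/0.3422 = 0.006242 L.
At equivalence all the acid is converted to C3H5O3-; total volume = 0.02628 + 0.006242 = 0.03252 L, so [C3H5O3-] = 0.002136/0.03252 = 0.06568 M.
Kb = Kw/Ka = 1.0e-14 / 1.4 x 10^-4 = 7.14e-11.
[OH^-] = sqrt(Kb x [C3H5O3-]) = sqrt(7.14e-11 x 0.06568) = 2.17e-6 M.
pOH = 5.66, so pH = 14.00 - 5.66 = 8.34.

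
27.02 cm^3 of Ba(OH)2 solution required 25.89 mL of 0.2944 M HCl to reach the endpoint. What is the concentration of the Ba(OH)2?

0.141 M

n(HCl) delivered = 0.2944 x 0.02589 = 0.007622 mol.
The reaction is 1 Ba(OH)2 + 2 HCl, so n(Ba(OH)2) = 0.007622 x 1/2 = 0.003811 mol.
[Ba(OH)2] = 0.003811 mol / 0.02702 L = 0.141 M.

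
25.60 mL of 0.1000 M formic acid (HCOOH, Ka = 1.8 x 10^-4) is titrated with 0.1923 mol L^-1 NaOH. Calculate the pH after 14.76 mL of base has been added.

11.84

n(acid) = 0.1000 x 0.02560 = 0.002560 mol; n(NaOH) added = 0.1923 x 0.01476 = 0.002838 mol.
Base is in excess by 0.002838 - 0.002560 = 0.0002783 mol in a total volume of 0.04036 L.
[OH^-] = 0.0002783/0.04036 = 0.006897 M, so pOH = 2.16 and pH = 14.00 - 2.16 = 11.84.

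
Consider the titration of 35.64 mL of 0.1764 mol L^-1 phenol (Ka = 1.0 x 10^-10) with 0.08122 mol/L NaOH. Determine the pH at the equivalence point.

n(C6H5OH) = 0.1764 x 0.03564 = 0.006287 mol; V(NaOH) at equivalence = 0.006287/0.08122 = 0.07741 L.
At equivalence all the acid is converted to C6H5O-; total volume = 0.03564 + 0.07741 = 0.1130 L, so [C6H5O-] = 0.006287/0.1130 = 0.05561 M.
Kb = Kw/Ka = 1.0e-14 / 1.0 x 10^-10 = 0.000100.
[OH^-] = sqrt(Kb x [C6H5O-]) = sqrt(0.000100 x 0.05561) = 0.00236 M.
pOH = 2.63, so pH = 14.00 - 2.63 = 11.37.

11.37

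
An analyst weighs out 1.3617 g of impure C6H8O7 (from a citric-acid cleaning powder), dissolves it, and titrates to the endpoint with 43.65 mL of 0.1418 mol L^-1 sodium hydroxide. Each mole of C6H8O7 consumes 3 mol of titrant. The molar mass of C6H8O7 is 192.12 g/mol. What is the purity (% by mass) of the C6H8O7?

n(NaOH) = 0.1418 x 0.04365 = 0.006190 mol.
n(C6H8O7) = 0.006190 / 3 = 0.002063 mol.
mass of C6H8O7 = 0.002063 x 192.12 = 0.3964 g.
% purity = 0.3964 / 1.3617 x 100 = 29.1%.

29.1%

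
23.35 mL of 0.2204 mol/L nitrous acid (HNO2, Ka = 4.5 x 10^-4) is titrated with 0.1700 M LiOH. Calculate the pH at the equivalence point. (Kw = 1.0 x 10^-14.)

8.16

n(HNO2) = 0.2204 x 0.02335 = 0.005146 mol; V(LiOH) at equivalence = 0.005146/0.1700 = 0.03027 L.
At equivalence all the acid is converted to NO2-; total volume = 0.02335 + 0.03027 = 0.05362 L, so [NO2-] = 0.005146/0.05362 = 0.09597 M.
Kb = Kw/Ka = 1.0e-14 / 4.5 x 10^-4 = 2.22e-11.
[OH^-] = sqrt(Kb x [NO2-]) = sqrt(2.22e-11 x 0.09597) = 1.46e-6 M.
pOH = 5.84, so pH = 14.00 - 5.84 = 8.16.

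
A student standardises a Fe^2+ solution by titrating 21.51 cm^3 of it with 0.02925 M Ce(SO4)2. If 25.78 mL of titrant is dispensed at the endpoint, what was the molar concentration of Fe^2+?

0.0351 M

n(Ce(SO4)2) = 0.02925 x 0.02578 = 0.0007541 mol.
From the balanced equation, 1 mol Ce(SO4)2 reacts with 1 mol Fe^2+, so n(Fe^2+) = 0.0007541 x 1/1 = 0.0007541 mol.
[Fe^2+] = 0.0007541 / 0.02151 L = 0.0351 M.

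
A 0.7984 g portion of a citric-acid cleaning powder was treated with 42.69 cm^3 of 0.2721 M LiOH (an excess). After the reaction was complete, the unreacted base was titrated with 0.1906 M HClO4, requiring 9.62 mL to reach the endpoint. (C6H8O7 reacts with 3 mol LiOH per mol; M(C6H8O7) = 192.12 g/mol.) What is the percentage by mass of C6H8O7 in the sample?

78.5%

Total n(LiOH) added = 0.2721 x 0.04269 = 0.01162 mol.
n(HClO4) used = 0.1906 x 0.009620 = 0.001834 mol, which equals the excess n(LiOH).
So n(LiOH) consumed by the sample = 0.01162 - 0.001834 = 0.009782 mol.
n(C6H8O7) = 0.009782 / 3 = 0.003261 mol.
mass C6H8O7 = 0.003261 x 192.12 = 0.6265 g, so %C6H8O7 = 0.6265/0.7984 x 100 = 78.5%.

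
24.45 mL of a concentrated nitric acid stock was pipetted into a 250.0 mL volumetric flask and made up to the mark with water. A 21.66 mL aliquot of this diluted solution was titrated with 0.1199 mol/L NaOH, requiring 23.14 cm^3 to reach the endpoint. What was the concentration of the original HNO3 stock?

1.31 M

n(NaOH) = 0.1199 x 0.02314 = 0.002774 mol.
n(HNO3) in the aliquot = 0.002774 mol.
[diluted HNO3] = 0.002774 / 0.02166 = 0.1281 M.
Dilution factor = 250.0/24.45 = 10.22, so [stock] = 0.1281 x 10.22 = 1.31 M.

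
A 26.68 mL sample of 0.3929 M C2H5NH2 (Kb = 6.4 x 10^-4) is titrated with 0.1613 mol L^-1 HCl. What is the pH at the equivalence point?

n(C2H5NH2) = 0.3929 x 0.02668 = 0.01048 mol; V(HCl) at equivalence = 0.01048/0.1613 = 0.06499 L.
At equivalence the base is fully converted to C2H5NH3+; total volume = 0.09167 L, so [C2H5NH3+] = 0.01048/0.09167 = 0.1144 M.
Ka(C2H5NH3+) = Kw/Kb = 1.0e-14 / 6.4 x 10^-4 = 1.56e-11.
[H^+] = sqrt(Ka x [C2H5NH3+]) = sqrt(1.56e-11 x 0.1144) = 1.34e-6 M.
pH = -log(1.34e-6) = 5.87.

5.87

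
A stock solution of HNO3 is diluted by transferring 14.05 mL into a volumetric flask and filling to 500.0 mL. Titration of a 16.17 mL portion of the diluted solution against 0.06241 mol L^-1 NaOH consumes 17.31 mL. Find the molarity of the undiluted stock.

2.38 M

n(NaOH) = 0.06241 x 0.01731 = 0.001080 mol.
n(HNO3) in the aliquot = 0.001080 mol.
[diluted HNO3] = 0.001080 / 0.01617 = 0.06681 M.
Dilution factor = 500.0/14.05 = 35.59, so [stock] = 0.06681 x 35.59 = 2.38 M.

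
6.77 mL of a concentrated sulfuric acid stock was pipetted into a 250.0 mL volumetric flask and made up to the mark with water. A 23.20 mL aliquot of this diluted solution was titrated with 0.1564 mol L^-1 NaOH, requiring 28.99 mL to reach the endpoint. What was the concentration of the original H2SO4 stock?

3.61 M

n(NaOH) = 0.1564 x 0.02899 = 0.004534 mol.
n(H2SO4) in the aliquot = 0.004534 x 1/2 = 0.002267 mol.
[diluted H2SO4] = 0.002267 / 0.02320 = 0.09772 M.
Dilution factor = 250.0/6.770 = 36.93, so [stock] = 0.09772 x 36.93 = 3.61 M.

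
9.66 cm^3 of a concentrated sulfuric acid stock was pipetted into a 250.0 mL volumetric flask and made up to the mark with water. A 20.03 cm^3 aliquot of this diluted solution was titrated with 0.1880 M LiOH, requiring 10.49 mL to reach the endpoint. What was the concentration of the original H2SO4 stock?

1.27 M

n(LiOH) = 0.1880 x 0.01049 = 0.001972 mol.
n(H2SO4) in the aliquot = 0.001972 x 1/2 = 0.0009861 mol.
[diluted H2SO4] = 0.0009861 / 0.02003 = 0.04923 M.
Dilution factor = 250.0/9.660 = 25.88, so [stock] = 0.04923 x 25.88 = 1.27 M.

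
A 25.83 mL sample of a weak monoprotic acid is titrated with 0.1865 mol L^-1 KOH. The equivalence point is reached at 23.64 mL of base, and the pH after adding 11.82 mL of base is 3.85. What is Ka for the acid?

11.82 mL is half of the equivalence volume, so this is the half-equivalence point where [HA] = [A^-].
At half-equivalence pH = pKa, so pKa = 3.85.
Ka = 10^(-3.85) = 1.4 x 10^-4.

1.4 x 10^-4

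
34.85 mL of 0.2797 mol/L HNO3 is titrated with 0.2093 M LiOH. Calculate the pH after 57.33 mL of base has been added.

n(acid) = 0.2797 x 0.03485 = 0.009748 mol; n(LiOH) added = 0.2093 x 0.05733 = 0.01200 mol.
Base is in excess by 0.01200 - 0.009748 = 0.002252 mol in a total volume of 0.09218 L.
[OH^-] = 0.002252/0.09218 = 0.02443 M, so pOH = 1.61 and pH = 14.00 - 1.61 = 12.39.

12.39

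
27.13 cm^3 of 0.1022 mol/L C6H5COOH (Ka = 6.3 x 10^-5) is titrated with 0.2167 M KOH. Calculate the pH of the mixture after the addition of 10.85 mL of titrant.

Initial n(C6H5COOH) = 0.1022 x 0.02713 = 0.002773 mol.
n(KOH) added = 0.2167 x 0.01085 = 0.002351 mol, converting that many moles of C6H5COOH to C6H5COO-.
Remaining n(C6H5COOH) = 0.0004215 mol; n(C6H5COO-) = 0.002351 mol.
By Henderson-Hasselbalch, pH = pKa + log([A^-]/[HA]) = 4.20 + log(0.002351/0.0004215) = 4.20 + (+0.75) = 4.95.

4.95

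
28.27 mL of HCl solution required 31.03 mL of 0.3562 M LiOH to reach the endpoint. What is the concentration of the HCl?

0.391 M

n(LiOH) delivered = 0.3562 x 0.03103 = 0.01105 mol.
For a 1:1 reaction, n(HCl) = 0.01105 mol.
[HCl] = 0.01105 mol / 0.02827 L = 0.391 M.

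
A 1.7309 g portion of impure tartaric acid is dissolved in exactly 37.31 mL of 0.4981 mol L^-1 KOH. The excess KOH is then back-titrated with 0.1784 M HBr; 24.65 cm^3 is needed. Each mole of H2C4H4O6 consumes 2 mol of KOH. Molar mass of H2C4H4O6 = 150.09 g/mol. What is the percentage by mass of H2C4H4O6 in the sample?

Total n(KOH) added = 0.4981 x 0.03731 = 0.01858 mol.
n(HBr) used = 0.1784 x 0.02465 = 0.004398 mol, which equals the excess n(KOH).
So n(KOH) consumed by the sample = 0.01858 - 0.004398 = 0.01419 mol.
n(H2C4H4O6) = 0.01419 / 2 = 0.007093 mol.
mass H2C4H4O6 = 0.007093 x 150.09 = 1.065 g, so %H2C4H4O6 = 1.065/1.7309 x 100 = 61.5%.

61.5%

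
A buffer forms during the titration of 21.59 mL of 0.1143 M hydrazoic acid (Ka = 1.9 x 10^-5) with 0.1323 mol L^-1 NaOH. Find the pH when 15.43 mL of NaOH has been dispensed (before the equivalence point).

5.40

Initial n(HN3) = 0.1143 x 0.02159 = 0.002468 mol.
n(NaOH) added = 0.1323 x 0.01543 = 0.002041 mol, converting that many moles of HN3 to N3-.
Remaining n(HN3) = 0.0004263 mol; n(N3-) = 0.002041 mol.
By Henderson-Hasselbalch, pH = pKa + log([A^-]/[HA]) = 4.72 + log(0.002041/0.0004263) = 4.72 + (+0.68) = 5.40.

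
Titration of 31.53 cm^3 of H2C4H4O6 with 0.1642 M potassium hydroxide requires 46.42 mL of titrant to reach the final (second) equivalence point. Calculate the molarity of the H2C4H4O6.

0.121 M

n(KOH) = 0.1642 x 0.04642 = 0.007622 mol.
At the final (second) equivalence point, 2 mol OH^- react per mol H2C4H4O6, so n(H2C4H4O6) = 0.007622 / 2 = 0.003811 mol.
[H2C4H4O6] = 0.003811 / 0.03153 L = 0.121 M.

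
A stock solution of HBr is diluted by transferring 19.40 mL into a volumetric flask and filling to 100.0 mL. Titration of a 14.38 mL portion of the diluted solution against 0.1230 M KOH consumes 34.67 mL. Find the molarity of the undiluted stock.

1.53 M

n(KOH) = 0.1230 x 0.03467 = 0.004264 mol.
n(HBr) in the aliquot = 0.004264 mol.
[diluted HBr] = 0.004264 / 0.01438 = 0.2966 M.
Dilution factor = 100.0/19.40 = 5.155, so [stock] = 0.2966 x 5.155 = 1.53 M.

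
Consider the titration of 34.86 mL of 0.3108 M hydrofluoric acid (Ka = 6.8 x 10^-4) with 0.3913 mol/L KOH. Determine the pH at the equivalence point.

n(HF) = 0.3108 x 0.03486 = 0.01083 mol; V(KOH) at equivalence = 0.01083/0.3913 = 0.02769 L.
At equivalence all the acid is converted to F-; total volume = 0.03486 + 0.02769 = 0.06255 L, so [F-] = 0.01083/0.06255 = 0.1732 M.
Kb = Kw/Ka = 1.0e-14 / 6.8 x 10^-4 = 1.47e-11.
[OH^-] = sqrt(Kb x [F-]) = sqrt(1.47e-11 x 0.1732) = 1.60e-6 M.
pOH = 5.80, so pH = 14.00 - 5.80 = 8.20.

8.20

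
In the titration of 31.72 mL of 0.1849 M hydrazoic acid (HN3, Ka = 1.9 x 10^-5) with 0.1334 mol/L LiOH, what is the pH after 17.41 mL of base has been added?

4.54

Initial n(HN3) = 0.1849 x 0.03172 = 0.005865 mol.
n(LiOH) added = 0.1334 x 0.01741 = 0.002322 mol, converting that many moles of HN3 to N3-.
Remaining n(HN3) = 0.003543 mol; n(N3-) = 0.002322 mol.
By Henderson-Hasselbalch, pH = pKa + log([A^-]/[HA]) = 4.72 + log(0.002322/0.003543) = 4.72 + (-0.18) = 4.54.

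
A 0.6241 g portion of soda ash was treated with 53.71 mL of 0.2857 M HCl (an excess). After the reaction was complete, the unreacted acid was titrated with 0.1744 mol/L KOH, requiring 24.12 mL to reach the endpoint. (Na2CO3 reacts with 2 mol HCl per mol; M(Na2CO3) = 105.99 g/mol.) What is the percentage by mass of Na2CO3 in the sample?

94.6%

Total n(HCl) added = 0.2857 x 0.05371 = 0.01534 mol.
n(KOH) used = 0.1744 x 0.02412 = 0.004207 mol, which equals the excess n(HCl).
So n(HCl) consumed by the sample = 0.01534 - 0.004207 = 0.01114 mol.
n(Na2CO3) = 0.01114 / 2 = 0.005569 mol.
mass Na2CO3 = 0.005569 x 105.99 = 0.5903 g, so %Na2CO3 = 0.5903/0.6241 x 100 = 94.6%.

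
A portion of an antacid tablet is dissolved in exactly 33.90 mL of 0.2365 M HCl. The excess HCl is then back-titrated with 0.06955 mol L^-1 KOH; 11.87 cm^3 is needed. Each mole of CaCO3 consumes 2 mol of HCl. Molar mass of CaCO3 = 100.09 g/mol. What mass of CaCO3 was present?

0.360 g

Total n(HCl) added = 0.2365 x 0.03390 = 0.008017 mol.
n(KOH) used = 0.06955 x 0.01187 = 0.0008256 mol, which equals the excess n(HCl).
So n(HCl) consumed by the sample = 0.008017 - 0.0008256 = 0.007192 mol.
n(CaCO3) = 0.007192 / 2 = 0.003596 mol.
mass = 0.003596 mol x 100.09 g/mol = 0.360 g.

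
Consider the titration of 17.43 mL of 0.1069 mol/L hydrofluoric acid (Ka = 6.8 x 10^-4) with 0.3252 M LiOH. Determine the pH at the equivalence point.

n(HF) = 0.1069 x 0.01743 = 0.001863 mol; V(LiOH) at equivalence = 0.001863/0.3252 = 0.005730 L.
At equivalence all the acid is converted to F-; total volume = 0.01743 + 0.005730 = 0.02316 L, so [F-] = 0.001863/0.02316 = 0.08045 M.
Kb = Kw/Ka = 1.0e-14 / 6.8 x 10^-4 = 1.47e-11.
[OH^-] = sqrt(Kb x [F-]) = sqrt(1.47e-11 x 0.08045) = 1.09e-6 M.
pOH = 5.96, so pH = 14.00 - 5.96 = 8.04.

8.04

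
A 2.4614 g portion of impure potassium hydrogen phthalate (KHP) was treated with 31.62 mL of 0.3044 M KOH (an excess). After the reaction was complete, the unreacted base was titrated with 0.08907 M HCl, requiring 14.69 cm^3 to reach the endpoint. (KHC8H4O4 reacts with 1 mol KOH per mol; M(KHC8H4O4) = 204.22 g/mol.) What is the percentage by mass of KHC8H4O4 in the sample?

69.0%

Total n(KOH) added = 0.3044 x 0.03162 = 0.009625 mol.
n(HCl) used = 0.08907 x 0.01469 = 0.001308 mol, which equals the excess n(KOH).
So n(KOH) consumed by the sample = 0.009625 - 0.001308 = 0.008317 mol.
n(KHC8H4O4) = 0.008317 / 1 = 0.008317 mol.
mass KHC8H4O4 = 0.008317 x 204.22 = 1.698 g, so %KHC8H4O4 = 1.698/2.4614 x 100 = 69.0%.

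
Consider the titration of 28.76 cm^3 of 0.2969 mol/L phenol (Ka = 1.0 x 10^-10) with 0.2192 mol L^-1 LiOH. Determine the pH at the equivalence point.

n(C6H5OH) = 0.2969 x 0.02876 = 0.008539 mol; V(LiOH) at equivalence = 0.008539/0.2192 = 0.03895 L.
At equivalence all the acid is converted to C6H5O-; total volume = 0.02876 + 0.03895 = 0.06771 L, so [C6H5O-] = 0.008539/0.06771 = 0.1261 M.
Kb = Kw/Ka = 1.0e-14 / 1.0 x 10^-10 = 0.000100.
[OH^-] = sqrt(Kb x [C6H5O-]) = sqrt(0.000100 x 0.1261) = 0.00355 M.
pOH = 2.45, so pH = 14.00 - 2.45 = 11.55.

11.55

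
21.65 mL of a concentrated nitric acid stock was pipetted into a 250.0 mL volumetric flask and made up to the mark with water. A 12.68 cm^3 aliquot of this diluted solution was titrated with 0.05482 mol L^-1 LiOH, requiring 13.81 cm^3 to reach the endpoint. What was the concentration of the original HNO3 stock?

n(LiOH) = 0.05482 x 0.01381 = 0.0007571 mol.
n(HNO3) in the aliquot = 0.0007571 mol.
[diluted HNO3] = 0.0007571 / 0.01268 = 0.05971 M.
Dilution factor = 250.0/21.65 = 11.55, so [stock] = 0.05971 x 11.55 = 0.689 M.

0.689 M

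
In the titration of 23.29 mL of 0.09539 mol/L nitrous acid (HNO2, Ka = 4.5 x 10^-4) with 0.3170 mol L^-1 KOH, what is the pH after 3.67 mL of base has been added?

Initial n(HNO2) = 0.09539 x 0.02329 = 0.002222 mol.
n(KOH) added = 0.3170 x 0.003670 = 0.001163 mol, converting that many moles of HNO2 to NO2-.
Remaining n(HNO2) = 0.001058 mol; n(NO2-) = 0.001163 mol.
By Henderson-Hasselbalch, pH = pKa + log([A^-]/[HA]) = 3.35 + log(0.001163/0.001058) = 3.35 + (+0.04) = 3.39.

3.39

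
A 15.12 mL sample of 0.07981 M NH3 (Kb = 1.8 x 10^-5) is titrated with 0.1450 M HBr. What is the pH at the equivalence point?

n(NH3) = 0.07981 x 0.01512 = 0.001207 mol; V(HBr) at equivalence = 0.001207/0.1450 = 0.008322 L.
At equivalence the base is fully converted to NH4+; total volume = 0.02344 L, so [NH4+] = 0.001207/0.02344 = 0.05148 M.
Ka(NH4+) = Kw/Kb = 1.0e-14 / 1.8 x 10^-5 = 5.56e-10.
[H^+] = sqrt(Ka x [NH4+]) = sqrt(5.56e-10 x 0.05148) = 5.35e-6 M.
pH = -log(5.35e-6) = 5.27.

5.27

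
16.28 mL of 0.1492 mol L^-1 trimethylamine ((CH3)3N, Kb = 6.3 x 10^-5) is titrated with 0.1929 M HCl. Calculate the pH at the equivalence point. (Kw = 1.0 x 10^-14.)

5.44

n((CH3)3N) = 0.1492 x 0.01628 = 0.002429 mol; V(HCl) at equivalence = 0.002429/0.1929 = 0.01259 L.
At equivalence the base is fully converted to (CH3)3NH+; total volume = 0.02887 L, so [(CH3)3NH+] = 0.002429/0.02887 = 0.08413 M.
Ka((CH3)3NH+) = Kw/Kb = 1.0e-14 / 6.3 x 10^-5 = 1.59e-10.
[H^+] = sqrt(Ka x [(CH3)3NH+]) = sqrt(1.59e-10 x 0.08413) = 3.65e-6 M.
pH = -log(3.65e-6) = 5.44.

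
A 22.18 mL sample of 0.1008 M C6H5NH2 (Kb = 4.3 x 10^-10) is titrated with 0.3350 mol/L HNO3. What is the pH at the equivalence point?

2.87

n(C6H5NH2) = 0.1008 x 0.02218 = 0.002236 mol; V(HNO3) at equivalence = 0.002236/0.3350 = 0.006674 L.
At equivalence the base is fully converted to C6H5NH3+; total volume = 0.02885 L, so [C6H5NH3+] = 0.002236/0.02885 = 0.07749 M.
Ka(C6H5NH3+) = Kw/Kb = 1.0e-14 / 4.3 x 10^-10 = 2.33e-5.
[H^+] = sqrt(Ka x [C6H5NH3+]) = sqrt(2.33e-5 x 0.07749) = 0.00134 M.
pH = -log(0.00134) = 2.87.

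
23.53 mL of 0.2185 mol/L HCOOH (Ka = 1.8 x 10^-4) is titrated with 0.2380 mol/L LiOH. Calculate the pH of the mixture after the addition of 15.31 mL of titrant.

Initial n(HCOOH) = 0.2185 x 0.02353 = 0.005141 mol.
n(LiOH) added = 0.2380 x 0.01531 = 0.003644 mol, converting that many moles of HCOOH to HCOO-.
Remaining n(HCOOH) = 0.001498 mol; n(HCOO-) = 0.003644 mol.
By Henderson-Hasselbalch, pH = pKa + log([A^-]/[HA]) = 3.74 + log(0.003644/0.001498) = 3.74 + (+0.39) = 4.13.

4.13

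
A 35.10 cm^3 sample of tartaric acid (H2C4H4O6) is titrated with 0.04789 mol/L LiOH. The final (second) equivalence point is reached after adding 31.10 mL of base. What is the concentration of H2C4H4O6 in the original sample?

0.0212 M

n(LiOH) = 0.04789 x 0.03110 = 0.001489 mol.
At the final (second) equivalence point, 2 mol OH^- react per mol H2C4H4O6, so n(H2C4H4O6) = 0.001489 / 2 = 0.0007447 mol.
[H2C4H4O6] = 0.0007447 / 0.03510 L = 0.0212 M.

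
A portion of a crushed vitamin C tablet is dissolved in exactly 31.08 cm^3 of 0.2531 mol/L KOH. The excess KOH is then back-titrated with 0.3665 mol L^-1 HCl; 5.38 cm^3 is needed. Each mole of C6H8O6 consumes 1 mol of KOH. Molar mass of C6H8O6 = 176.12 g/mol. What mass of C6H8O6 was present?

1.04 g

Total n(KOH) added = 0.2531 x 0.03108 = 0.007866 mol.
n(HCl) used = 0.3665 x 0.005380 = 0.001972 mol, which equals the excess n(KOH).
So n(KOH) consumed by the sample = 0.007866 - 0.001972 = 0.005895 mol.
n(C6H8O6) = 0.005895 / 1 = 0.005895 mol.
mass = 0.005895 mol x 176.12 g/mol = 1.04 g.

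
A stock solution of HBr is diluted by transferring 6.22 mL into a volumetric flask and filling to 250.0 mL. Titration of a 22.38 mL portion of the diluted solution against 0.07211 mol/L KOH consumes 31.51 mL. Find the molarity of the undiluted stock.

4.08 M

n(KOH) = 0.07211 x 0.03151 = 0.002272 mol.
n(HBr) in the aliquot = 0.002272 mol.
[diluted HBr] = 0.002272 / 0.02238 = 0.1015 M.
Dilution factor = 250.0/6.220 = 40.19, so [stock] = 0.1015 x 40.19 = 4.08 M.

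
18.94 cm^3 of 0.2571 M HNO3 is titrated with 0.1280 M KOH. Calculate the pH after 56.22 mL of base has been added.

n(acid) = 0.2571 x 0.01894 = 0.004869 mol; n(KOH) added = 0.1280 x 0.05622 = 0.007196 mol.
Base is in excess by 0.007196 - 0.004869 = 0.002327 mol in a total volume of 0.07516 L.
[OH^-] = 0.002327/0.07516 = 0.03096 M, so pOH = 1.51 and pH = 14.00 - 1.51 = 12.49.

12.49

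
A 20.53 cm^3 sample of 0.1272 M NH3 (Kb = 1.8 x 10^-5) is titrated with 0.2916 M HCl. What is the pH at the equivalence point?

n(NH3) = 0.1272 x 0.02053 = 0.002611 mol; V(HCl) at equivalence = 0.002611/0.2916 = 0.008955 L.
At equivalence the base is fully converted to NH4+; total volume = 0.02949 L, so [NH4+] = 0.002611/0.02949 = 0.08857 M.
Ka(NH4+) = Kw/Kb = 1.0e-14 / 1.8 x 10^-5 = 5.56e-10.
[H^+] = sqrt(Ka x [NH4+]) = sqrt(5.56e-10 x 0.08857) = 7.01e-6 M.
pH = -log(7.01e-6) = 5.15.

5.15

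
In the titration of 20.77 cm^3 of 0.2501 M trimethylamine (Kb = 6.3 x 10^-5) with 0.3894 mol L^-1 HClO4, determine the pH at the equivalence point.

n((CH3)3N) = 0.2501 x 0.02077 = 0.005195 mol; V(HClO4) at equivalence = 0.005195/0.3894 = 0.01334 L.
At equivalence the base is fully converted to (CH3)3NH+; total volume = 0.03411 L, so [(CH3)3NH+] = 0.005195/0.03411 = 0.1523 M.
Ka((CH3)3NH+) = Kw/Kb = 1.0e-14 / 6.3 x 10^-5 = 1.59e-10.
[H^+] = sqrt(Ka x [(CH3)3NH+]) = sqrt(1.59e-10 x 0.1523) = 4.92e-6 M.
pH = -log(4.92e-6) = 5.31.

5.31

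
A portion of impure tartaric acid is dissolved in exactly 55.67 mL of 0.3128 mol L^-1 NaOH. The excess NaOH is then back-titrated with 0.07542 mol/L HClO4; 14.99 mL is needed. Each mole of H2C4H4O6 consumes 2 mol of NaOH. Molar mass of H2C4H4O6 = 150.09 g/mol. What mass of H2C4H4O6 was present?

1.22 g

Total n(NaOH) added = 0.3128 x 0.05567 = 0.01741 mol.
n(HClO4) used = 0.07542 x 0.01499 = 0.001131 mol, which equals the excess n(NaOH).
So n(NaOH) consumed by the sample = 0.01741 - 0.001131 = 0.01628 mol.
n(H2C4H4O6) = 0.01628 / 2 = 0.008142 mol.
mass = 0.008142 mol x 150.09 g/mol = 1.22 g.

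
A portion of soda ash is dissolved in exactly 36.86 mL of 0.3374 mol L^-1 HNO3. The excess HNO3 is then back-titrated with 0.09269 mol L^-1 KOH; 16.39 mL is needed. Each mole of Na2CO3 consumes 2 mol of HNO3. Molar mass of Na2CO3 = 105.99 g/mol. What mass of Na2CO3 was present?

0.579 g

Total n(HNO3) added = 0.3374 x 0.03686 = 0.01244 mol.
n(KOH) used = 0.09269 x 0.01639 = 0.001519 mol, which equals the excess n(HNO3).
So n(HNO3) consumed by the sample = 0.01244 - 0.001519 = 0.01092 mol.
n(Na2CO3) = 0.01092 / 2 = 0.005459 mol.
mass = 0.005459 mol x 105.99 g/mol = 0.579 g.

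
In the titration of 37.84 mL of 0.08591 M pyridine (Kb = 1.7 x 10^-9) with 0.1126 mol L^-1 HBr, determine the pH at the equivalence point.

3.27

n(C5H5N) = 0.08591 x 0.03784 = 0.003251 mol; V(HBr) at equivalence = 0.003251/0.1126 = 0.02887 L.
At equivalence the base is fully converted to C5H5NH+; total volume = 0.06671 L, so [C5H5NH+] = 0.003251/0.06671 = 0.04873 M.
Ka(C5H5NH+) = Kw/Kb = 1.0e-14 / 1.7 x 10^-9 = 5.88e-6.
[H^+] = sqrt(Ka x [C5H5NH+]) = sqrt(5.88e-6 x 0.04873) = 0.000535 M.
pH = -log(0.000535) = 3.27.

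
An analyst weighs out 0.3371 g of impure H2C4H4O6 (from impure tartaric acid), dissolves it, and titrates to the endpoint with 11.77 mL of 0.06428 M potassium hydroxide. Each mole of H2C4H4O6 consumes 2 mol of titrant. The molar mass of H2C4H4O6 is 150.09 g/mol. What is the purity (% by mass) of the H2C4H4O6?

16.8%

n(KOH) = 0.06428 x 0.01177 = 0.0007566 mol.
n(H2C4H4O6) = 0.0007566 / 2 = 0.0003783 mol.
mass of H2C4H4O6 = 0.0003783 x 150.09 = 0.05678 g.
% purity = 0.05678 / 0.3371 x 100 = 16.8%.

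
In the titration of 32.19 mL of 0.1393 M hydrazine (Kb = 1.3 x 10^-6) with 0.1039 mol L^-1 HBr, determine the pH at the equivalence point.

n(N2H4) = 0.1393 x 0.03219 = 0.004484 mol; V(HBr) at equivalence = 0.004484/0.1039 = 0.04316 L.
At equivalence the base is fully converted to N2H5+; total volume = 0.07535 L, so [N2H5+] = 0.004484/0.07535 = 0.05951 M.
Ka(N2H5+) = Kw/Kb = 1.0e-14 / 1.3 x 10^-6 = 7.69e-9.
[H^+] = sqrt(Ka x [N2H5+]) = sqrt(7.69e-9 x 0.05951) = 2.14e-5 M.
pH = -log(2.14e-5) = 4.67.

4.67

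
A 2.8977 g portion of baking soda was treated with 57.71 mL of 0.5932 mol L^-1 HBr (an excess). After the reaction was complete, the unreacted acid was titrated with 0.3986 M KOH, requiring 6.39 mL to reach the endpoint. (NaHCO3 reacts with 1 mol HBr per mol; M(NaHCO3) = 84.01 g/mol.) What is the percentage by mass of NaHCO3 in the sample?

91.9%

Total n(HBr) added = 0.5932 x 0.05771 = 0.03423 mol.
n(KOH) used = 0.3986 x 0.006390 = 0.002547 mol, which equals the excess n(HBr).
So n(HBr) consumed by the sample = 0.03423 - 0.002547 = 0.03169 mol.
n(NaHCO3) = 0.03169 / 1 = 0.03169 mol.
mass NaHCO3 = 0.03169 x 84.01 = 2.662 g, so %NaHCO3 = 2.662/2.8977 x 100 = 91.9%.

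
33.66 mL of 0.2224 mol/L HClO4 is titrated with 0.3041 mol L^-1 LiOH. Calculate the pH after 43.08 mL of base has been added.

12.86

n(acid) = 0.2224 x 0.03366 = 0.007486 mol; n(LiOH) added = 0.3041 x 0.04308 = 0.01310 mol.
Base is in excess by 0.01310 - 0.007486 = 0.005615 mol in a total volume of 0.07674 L.
[OH^-] = 0.005615/0.07674 = 0.07316 M, so pOH = 1.14 and pH = 14.00 - 1.14 = 12.86.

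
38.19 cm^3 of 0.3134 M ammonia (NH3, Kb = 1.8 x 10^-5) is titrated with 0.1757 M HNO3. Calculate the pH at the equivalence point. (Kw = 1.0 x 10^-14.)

5.10

n(NH3) = 0.3134 x 0.03819 = 0.01197 mol; V(HNO3) at equivalence = 0.01197/0.1757 = 0.06812 L.
At equivalence the base is fully converted to NH4+; total volume = 0.1063 L, so [NH4+] = 0.01197/0.1063 = 0.1126 M.
Ka(NH4+) = Kw/Kb = 1.0e-14 / 1.8 x 10^-5 = 5.56e-10.
[H^+] = sqrt(Ka x [NH4+]) = sqrt(5.56e-10 x 0.1126) = 7.91e-6 M.
pH = -log(7.91e-6) = 5.10.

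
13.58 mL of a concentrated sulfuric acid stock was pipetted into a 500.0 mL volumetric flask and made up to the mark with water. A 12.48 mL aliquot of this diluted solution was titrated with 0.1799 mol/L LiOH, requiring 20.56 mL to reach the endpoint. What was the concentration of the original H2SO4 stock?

n(LiOH) = 0.1799 x 0.02056 = 0.003699 mol.
n(H2SO4) in the aliquot = 0.003699 x 1/2 = 0.001849 mol.
[diluted H2SO4] = 0.001849 / 0.01248 = 0.1482 M.
Dilution factor = 500.0/13.58 = 36.82, so [stock] = 0.1482 x 36.82 = 5.46 M.

5.46 M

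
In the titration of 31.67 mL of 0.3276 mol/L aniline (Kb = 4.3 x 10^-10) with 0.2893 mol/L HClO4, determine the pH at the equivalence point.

2.72

n(C6H5NH2) = 0.3276 x 0.03167 = 0.01038 mol; V(HClO4) at equivalence = 0.01038/0.2893 = 0.03586 L.
At equivalence the base is fully converted to C6H5NH3+; total volume = 0.06753 L, so [C6H5NH3+] = 0.01038/0.06753 = 0.1536 M.
Ka(C6H5NH3+) = Kw/Kb = 1.0e-14 / 4.3 x 10^-10 = 2.33e-5.
[H^+] = sqrt(Ka x [C6H5NH3+]) = sqrt(2.33e-5 x 0.1536) = 0.00189 M.
pH = -log(0.00189) = 2.72.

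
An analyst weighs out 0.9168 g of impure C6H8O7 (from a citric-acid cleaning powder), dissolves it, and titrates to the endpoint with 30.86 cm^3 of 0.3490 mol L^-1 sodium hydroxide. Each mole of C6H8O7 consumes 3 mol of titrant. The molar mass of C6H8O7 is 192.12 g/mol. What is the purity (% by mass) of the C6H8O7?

n(NaOH) = 0.3490 x 0.03086 = 0.01077 mol.
n(C6H8O7) = 0.01077 / 3 = 0.003590 mol.
mass of C6H8O7 = 0.003590 x 192.12 = 0.6897 g.
% purity = 0.6897 / 0.9168 x 100 = 75.2%.

75.2%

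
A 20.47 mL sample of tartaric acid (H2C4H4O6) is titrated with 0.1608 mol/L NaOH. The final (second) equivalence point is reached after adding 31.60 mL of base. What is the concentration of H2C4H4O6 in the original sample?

0.124 M

n(NaOH) = 0.1608 x 0.03160 = 0.005081 mol.
At the final (second) equivalence point, 2 mol OH^- react per mol H2C4H4O6, so n(H2C4H4O6) = 0.005081 / 2 = 0.002541 mol.
[H2C4H4O6] = 0.002541 / 0.02047 L = 0.124 M.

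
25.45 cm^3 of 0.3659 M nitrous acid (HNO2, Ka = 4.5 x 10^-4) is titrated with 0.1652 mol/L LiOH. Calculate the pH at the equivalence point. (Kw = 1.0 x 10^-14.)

8.20

n(HNO2) = 0.3659 x 0.02545 = 0.009312 mol; V(LiOH) at equivalence = 0.009312/0.1652 = 0.05637 L.
At equivalence all the acid is converted to NO2-; total volume = 0.02545 + 0.05637 = 0.08182 L, so [NO2-] = 0.009312/0.08182 = 0.1138 M.
Kb = Kw/Ka = 1.0e-14 / 4.5 x 10^-4 = 2.22e-11.
[OH^-] = sqrt(Kb x [NO2-]) = sqrt(2.22e-11 x 0.1138) = 1.59e-6 M.
pOH = 5.80, so pH = 14.00 - 5.80 = 8.20.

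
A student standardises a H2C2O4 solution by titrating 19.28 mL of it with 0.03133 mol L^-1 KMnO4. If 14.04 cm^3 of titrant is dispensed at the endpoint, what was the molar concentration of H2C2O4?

0.0570 M

n(KMnO4) = 0.03133 x 0.01404 = 0.0004399 mol.
From the balanced equation, 2 mol KMnO4 reacts with 5 mol H2C2O4, so n(H2C2O4) = 0.0004399 x 5/2 = 0.001100 mol.
[H2C2O4] = 0.001100 / 0.01928 L = 0.0570 M.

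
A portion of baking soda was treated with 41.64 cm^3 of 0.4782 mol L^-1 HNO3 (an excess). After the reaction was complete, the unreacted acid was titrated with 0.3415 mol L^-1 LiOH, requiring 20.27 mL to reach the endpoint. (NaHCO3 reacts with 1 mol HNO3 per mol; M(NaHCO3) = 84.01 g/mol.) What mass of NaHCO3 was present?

Total n(HNO3) added = 0.4782 x 0.04164 = 0.01991 mol.
n(LiOH) used = 0.3415 x 0.02027 = 0.006922 mol, which equals the excess n(HNO3).
So n(HNO3) consumed by the sample = 0.01991 - 0.006922 = 0.01299 mol.
n(NaHCO3) = 0.01299 / 1 = 0.01299 mol.
mass = 0.01299 mol x 84.01 g/mol = 1.09 g.

1.09 g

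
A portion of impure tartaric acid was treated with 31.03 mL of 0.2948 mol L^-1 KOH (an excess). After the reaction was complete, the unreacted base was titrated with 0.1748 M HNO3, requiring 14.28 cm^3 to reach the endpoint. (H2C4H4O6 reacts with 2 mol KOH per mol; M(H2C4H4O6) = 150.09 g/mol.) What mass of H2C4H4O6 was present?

Total n(KOH) added = 0.2948 x 0.03103 = 0.009148 mol.
n(HNO3) used = 0.1748 x 0.01428 = 0.002496 mol, which equals the excess n(KOH).
So n(KOH) consumed by the sample = 0.009148 - 0.002496 = 0.006651 mol.
n(H2C4H4O6) = 0.006651 / 2 = 0.003326 mol.
mass = 0.003326 mol x 150.09 g/mol = 0.499 g.

0.499 g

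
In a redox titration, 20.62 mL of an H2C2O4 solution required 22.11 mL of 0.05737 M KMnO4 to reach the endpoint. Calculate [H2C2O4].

0.154 M

n(KMnO4) = 0.05737 x 0.02211 = 0.001268 mol.
From the balanced equation, 2 mol KMnO4 reacts with 5 mol H2C2O4, so n(H2C2O4) = 0.001268 x 5/2 = 0.003171 mol.
[H2C2O4] = 0.003171 / 0.02062 L = 0.154 M.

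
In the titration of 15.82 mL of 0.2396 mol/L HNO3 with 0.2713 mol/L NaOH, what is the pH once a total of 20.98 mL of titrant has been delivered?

n(acid) = 0.2396 x 0.01582 = 0.003790 mol; n(NaOH) added = 0.2713 x 0.02098 = 0.005692 mol.
Base is in excess by 0.005692 - 0.003790 = 0.001901 mol in a total volume of 0.03680 L.
[OH^-] = 0.001901/0.03680 = 0.05167 M, so pOH = 1.29 and pH = 14.00 - 1.29 = 12.71.

12.71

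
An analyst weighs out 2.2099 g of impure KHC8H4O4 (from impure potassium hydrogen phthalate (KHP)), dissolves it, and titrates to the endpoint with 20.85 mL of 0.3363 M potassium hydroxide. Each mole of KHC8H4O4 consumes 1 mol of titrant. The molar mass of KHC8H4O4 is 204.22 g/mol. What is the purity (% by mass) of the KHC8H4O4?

64.8%

n(KOH) = 0.3363 x 0.02085 = 0.007012 mol.
n(KHC8H4O4) = 0.007012 / 1 = 0.007012 mol.
mass of KHC8H4O4 = 0.007012 x 204.22 = 1.432 g.
% purity = 1.432 / 2.2099 x 100 = 64.8%.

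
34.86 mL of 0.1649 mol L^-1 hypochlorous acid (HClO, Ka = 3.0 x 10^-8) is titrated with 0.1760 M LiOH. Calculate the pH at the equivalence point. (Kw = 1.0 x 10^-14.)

10.23

n(HClO) = 0.1649 x 0.03486 = 0.005748 mol; V(LiOH) at equivalence = 0.005748/0.1760 = 0.03266 L.
At equivalence all the acid is converted to ClO-; total volume = 0.03486 + 0.03266 = 0.06752 L, so [ClO-] = 0.005748/0.06752 = 0.08513 M.
Kb = Kw/Ka = 1.0e-14 / 3.0 x 10^-8 = 3.33e-7.
[OH^-] = sqrt(Kb x [ClO-]) = sqrt(3.33e-7 x 0.08513) = 0.000168 M.
pOH = 3.77, so pH = 14.00 - 3.77 = 10.23.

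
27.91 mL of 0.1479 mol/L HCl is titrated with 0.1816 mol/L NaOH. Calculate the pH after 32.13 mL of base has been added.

n(acid) = 0.1479 x 0.02791 = 0.004128 mol; n(NaOH) added = 0.1816 x 0.03213 = 0.005835 mol.
Base is in excess by 0.005835 - 0.004128 = 0.001707 mol in a total volume of 0.06004 L.
[OH^-] = 0.001707/0.06004 = 0.02843 M, so pOH = 1.55 and pH = 14.00 - 1.55 = 12.45.

12.45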